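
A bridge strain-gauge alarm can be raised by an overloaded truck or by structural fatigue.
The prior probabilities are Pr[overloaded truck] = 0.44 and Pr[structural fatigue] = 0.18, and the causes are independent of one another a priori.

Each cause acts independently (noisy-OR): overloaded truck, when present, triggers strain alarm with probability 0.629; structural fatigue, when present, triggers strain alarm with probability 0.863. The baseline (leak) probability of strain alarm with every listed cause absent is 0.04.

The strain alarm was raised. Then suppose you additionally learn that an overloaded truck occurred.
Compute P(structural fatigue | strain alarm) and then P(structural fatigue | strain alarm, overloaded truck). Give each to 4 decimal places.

Under noisy-OR, P(strain alarm | causes) = 1 − (1−0.04)·∏(1−qᵢ) over the active causes.
P(strain alarm) = 0.04×0.56×0.82 + 0.86848×0.56×0.18 + 0.64384×0.44×0.82 + 0.951206×0.44×0.18 = 0.018368 + 0.087543 + 0.232297 + 0.075336 = 0.413544
Restricting to configurations with structural fatigue present: 0.087543 + 0.075336 = 0.162879.
P(structural fatigue | strain alarm) = 0.162879 / 0.413544 ≈ 0.3939

Now also conditioning on overloaded truck=true:
Weight on structural fatigue=true, given the evidence: 0.951206·0.18 = 0.171217
The normalizing constant is 0.64384·0.82 + 0.951206·0.18 = 0.699166
P(structural fatigue | strain alarm, overloaded truck) = 0.171217/0.699166 ≈ 0.2449

P(structural fatigue | strain alarm) ≈ 0.3939; P(structural fatigue | strain alarm, overloaded truck) ≈ 0.2449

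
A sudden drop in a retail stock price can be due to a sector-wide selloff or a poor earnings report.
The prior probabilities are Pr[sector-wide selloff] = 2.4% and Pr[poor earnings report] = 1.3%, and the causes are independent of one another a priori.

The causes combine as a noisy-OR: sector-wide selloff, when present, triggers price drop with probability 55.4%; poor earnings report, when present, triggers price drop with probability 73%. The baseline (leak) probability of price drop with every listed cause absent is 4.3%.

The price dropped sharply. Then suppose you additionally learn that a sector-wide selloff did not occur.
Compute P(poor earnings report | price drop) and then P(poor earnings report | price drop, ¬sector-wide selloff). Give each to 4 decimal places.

Under noisy-OR, P(price drop | causes) = 1 − (1−0.043)·∏(1−qᵢ) over the active causes.
Numerator (weight on configurations with poor earnings report): 0.009410 + 0.000276 = 0.009686
Normalizer over all consistent configurations: 0.043×0.976×0.987 + 0.74161×0.976×0.013 + 0.573178×0.024×0.987 + 0.884758×0.024×0.013 = 0.064685
P(poor earnings report | price drop) = 0.009686/0.064685 ≈ 0.1497

Now also conditioning on sector-wide selloff≠true:
P(price drop | ¬sector-wide selloff) = 0.043×0.987 + 0.74161×0.013 = 0.042441 + 0.009641 = 0.052082
The poor earnings report-present share is 0.74161×0.013 = 0.009641.
Hence the posterior is 0.009641/0.052082 ≈ 0.1851.
Ruling out sector-wide selloff raises the posterior on poor earnings report — the flip side of explaining away.

P(poor earnings report | price drop) ≈ 0.1497; P(poor earnings report | price drop, ¬sector-wide selloff) ≈ 0.1851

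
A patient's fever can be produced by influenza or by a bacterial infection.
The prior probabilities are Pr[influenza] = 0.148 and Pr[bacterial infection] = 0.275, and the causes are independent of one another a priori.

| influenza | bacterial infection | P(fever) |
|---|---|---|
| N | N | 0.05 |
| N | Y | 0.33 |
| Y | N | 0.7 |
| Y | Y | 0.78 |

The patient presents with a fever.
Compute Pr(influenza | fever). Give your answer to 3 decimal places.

Pr(influenza | fever) ≈ 0.497

By total probability over the 4 (influenza, bacterial infection) configurations:
  P(fever) = 0.05×0.852×0.725 + 0.33×0.852×0.275 + 0.7×0.148×0.725 + 0.78×0.148×0.275
        = 0.030885 + 0.077319 + 0.075110 + 0.031746 = 0.215060
Configurations with influenza contribute 0.106856, so
  P(influenza | fever) = 0.106856 / 0.215060 ≈ 0.497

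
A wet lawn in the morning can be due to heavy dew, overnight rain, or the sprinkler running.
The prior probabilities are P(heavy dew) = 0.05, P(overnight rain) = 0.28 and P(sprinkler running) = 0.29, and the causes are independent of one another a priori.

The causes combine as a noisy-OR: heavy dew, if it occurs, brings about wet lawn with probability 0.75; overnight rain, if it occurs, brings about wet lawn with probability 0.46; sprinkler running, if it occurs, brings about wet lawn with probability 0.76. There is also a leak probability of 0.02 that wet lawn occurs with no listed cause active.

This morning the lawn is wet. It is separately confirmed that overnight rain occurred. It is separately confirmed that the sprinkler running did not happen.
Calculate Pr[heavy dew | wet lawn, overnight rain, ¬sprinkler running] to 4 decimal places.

Pr[heavy dew | wet lawn, overnight rain, ¬sprinkler running] ≈ 0.0884

Under noisy-OR, P(wet lawn | causes) = 1 − (1−0.02)·∏(1−qᵢ) over the active causes.
For the numerator, keep only heavy dew=true terms: 0.8677·0.05 = 0.043385
Normalizer over all consistent configurations: 0.4708·0.95 + 0.8677·0.05 = 0.490645
P(heavy dew | wet lawn, overnight rain, ¬sprinkler running) = 0.043385/0.490645 ≈ 0.0884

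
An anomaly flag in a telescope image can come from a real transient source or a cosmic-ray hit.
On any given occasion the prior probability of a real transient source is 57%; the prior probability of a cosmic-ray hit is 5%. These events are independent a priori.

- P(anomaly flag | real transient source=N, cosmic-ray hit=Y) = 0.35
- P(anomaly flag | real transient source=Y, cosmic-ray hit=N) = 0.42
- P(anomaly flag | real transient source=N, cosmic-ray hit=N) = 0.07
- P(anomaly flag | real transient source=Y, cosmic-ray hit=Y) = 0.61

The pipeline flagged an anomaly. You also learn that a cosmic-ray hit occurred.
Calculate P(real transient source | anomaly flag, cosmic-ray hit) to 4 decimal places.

By total probability over both values of real transient source:
  P(anomaly flag | cosmic-ray hit) = 0.35·0.43 + 0.61·0.57
        = 0.150500 + 0.347700 = 0.498200
The terms with real transient source present sum to 0.347700, so
  P(real transient source | anomaly flag, cosmic-ray hit) = 0.347700 / 0.498200 ≈ 0.6979

P(real transient source | anomaly flag, cosmic-ray hit) ≈ 0.6979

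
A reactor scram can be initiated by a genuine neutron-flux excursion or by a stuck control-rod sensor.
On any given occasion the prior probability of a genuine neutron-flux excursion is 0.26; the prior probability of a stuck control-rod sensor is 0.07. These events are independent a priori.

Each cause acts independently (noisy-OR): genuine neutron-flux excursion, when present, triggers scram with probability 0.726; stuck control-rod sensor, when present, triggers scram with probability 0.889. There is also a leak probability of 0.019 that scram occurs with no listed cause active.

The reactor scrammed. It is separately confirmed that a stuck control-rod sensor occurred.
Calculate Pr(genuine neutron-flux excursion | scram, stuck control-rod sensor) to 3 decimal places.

Pr(genuine neutron-flux excursion | scram, stuck control-rod sensor) ≈ 0.277

Under noisy-OR, P(scram | causes) = 1 − (1−0.019)·∏(1−qᵢ) over the active causes.
Enumerate both values of genuine neutron-flux excursion and weight by the priors:
  P(scram | stuck control-rod sensor) = 0.891109*0.74 + 0.970164*0.26
        = 0.659421 + 0.252243 = 0.911664
The terms with genuine neutron-flux excursion present sum to 0.252243, so
  P(genuine neutron-flux excursion | scram, stuck control-rod sensor) = 0.252243 / 0.911664 ≈ 0.277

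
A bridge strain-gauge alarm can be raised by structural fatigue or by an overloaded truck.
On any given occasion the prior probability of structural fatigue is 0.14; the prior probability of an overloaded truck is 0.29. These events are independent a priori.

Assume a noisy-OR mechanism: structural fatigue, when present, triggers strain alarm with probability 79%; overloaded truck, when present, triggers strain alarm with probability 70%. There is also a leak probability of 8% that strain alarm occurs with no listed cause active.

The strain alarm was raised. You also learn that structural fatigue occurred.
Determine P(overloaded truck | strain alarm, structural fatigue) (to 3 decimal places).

P(overloaded truck | strain alarm, structural fatigue) ≈ 0.323

Under noisy-OR, P(strain alarm | causes) = 1 − (1−0.08)·∏(1−qᵢ) over the active causes.
Enumerate both values of overloaded truck and weight by the priors:
  P(strain alarm | structural fatigue) = 0.8068*0.71 + 0.94204*0.29
        = 0.572828 + 0.273192 = 0.846020
The terms with overloaded truck present sum to 0.273192, so
  P(overloaded truck | strain alarm, structural fatigue) = 0.273192 / 0.846020 ≈ 0.323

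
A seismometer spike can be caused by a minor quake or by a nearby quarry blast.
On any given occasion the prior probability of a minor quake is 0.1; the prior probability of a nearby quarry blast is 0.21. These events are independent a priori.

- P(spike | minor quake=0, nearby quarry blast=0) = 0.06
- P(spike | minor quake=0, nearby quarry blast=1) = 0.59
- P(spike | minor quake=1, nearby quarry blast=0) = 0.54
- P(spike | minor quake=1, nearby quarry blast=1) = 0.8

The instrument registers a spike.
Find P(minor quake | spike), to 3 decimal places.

Sum P(spike|·) weighted by the priors over the 4 (minor quake, nearby quarry blast) configurations:
  P(spike) = 0.06*0.9*0.79 + 0.59*0.9*0.21 + 0.54*0.1*0.79 + 0.8*0.1*0.21
        = 0.042660 + 0.111510 + 0.042660 + 0.016800 = 0.213630
Configurations with minor quake contribute 0.059460, so
  P(minor quake | spike) = 0.059460 / 0.213630 ≈ 0.278

P(minor quake | spike) ≈ 0.278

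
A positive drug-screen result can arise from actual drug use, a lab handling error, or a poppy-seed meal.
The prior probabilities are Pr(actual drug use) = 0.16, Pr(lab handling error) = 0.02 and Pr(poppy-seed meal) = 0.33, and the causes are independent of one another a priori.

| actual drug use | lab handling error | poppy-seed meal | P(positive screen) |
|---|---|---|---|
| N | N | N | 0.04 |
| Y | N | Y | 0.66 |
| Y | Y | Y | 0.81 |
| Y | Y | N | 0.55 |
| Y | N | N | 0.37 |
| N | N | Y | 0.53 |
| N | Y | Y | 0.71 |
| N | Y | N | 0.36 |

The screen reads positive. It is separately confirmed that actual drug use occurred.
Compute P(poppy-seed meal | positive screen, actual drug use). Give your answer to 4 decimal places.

P(positive screen | actual drug use) = 0.37×0.98×0.67 + 0.66×0.98×0.33 + 0.55×0.02×0.67 + 0.81×0.02×0.33 = 0.242942 + 0.213444 + 0.007370 + 0.005346 = 0.469102
Restricting to configurations with poppy-seed meal present: 0.213444 + 0.005346 = 0.218790.
Hence the posterior is 0.218790/0.469102 ≈ 0.4664.

P(poppy-seed meal | positive screen, actual drug use) ≈ 0.4664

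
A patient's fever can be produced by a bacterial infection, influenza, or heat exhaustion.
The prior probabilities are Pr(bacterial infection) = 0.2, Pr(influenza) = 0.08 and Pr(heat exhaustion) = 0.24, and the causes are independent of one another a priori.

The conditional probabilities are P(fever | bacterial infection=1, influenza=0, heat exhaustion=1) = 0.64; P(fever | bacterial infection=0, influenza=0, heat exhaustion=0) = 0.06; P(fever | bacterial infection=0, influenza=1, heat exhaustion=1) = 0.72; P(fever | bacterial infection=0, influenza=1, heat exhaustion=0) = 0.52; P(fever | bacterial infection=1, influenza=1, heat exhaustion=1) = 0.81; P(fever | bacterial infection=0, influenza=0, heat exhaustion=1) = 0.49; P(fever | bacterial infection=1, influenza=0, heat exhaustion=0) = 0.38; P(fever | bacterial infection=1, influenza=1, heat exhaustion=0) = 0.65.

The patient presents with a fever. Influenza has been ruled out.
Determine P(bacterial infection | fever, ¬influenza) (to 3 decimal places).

Sum P(fever|·) weighted by the priors over the 4 (bacterial infection, heat exhaustion) configurations:
  P(fever | ¬influenza) = 0.06×0.8×0.76 + 0.49×0.8×0.24 + 0.38×0.2×0.76 + 0.64×0.2×0.24
        = 0.036480 + 0.094080 + 0.057760 + 0.030720 = 0.219040
Keeping only the bacterial infection-present terms gives 0.088480, so
  P(bacterial infection | fever, ¬influenza) = 0.088480 / 0.219040 ≈ 0.404

P(bacterial infection | fever, ¬influenza) ≈ 0.404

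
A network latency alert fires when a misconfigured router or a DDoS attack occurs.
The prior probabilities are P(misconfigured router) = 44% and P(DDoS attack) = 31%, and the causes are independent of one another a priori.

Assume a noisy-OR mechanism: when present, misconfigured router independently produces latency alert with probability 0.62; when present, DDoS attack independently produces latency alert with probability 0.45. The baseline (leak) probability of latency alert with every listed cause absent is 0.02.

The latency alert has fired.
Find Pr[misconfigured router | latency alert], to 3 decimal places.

Under noisy-OR, P(latency alert | causes) = 1 − (1−0.02)·∏(1−qᵢ) over the active causes.
By total probability over the 4 (misconfigured router, DDoS attack) configurations:
  P(latency alert) = 0.02*0.56*0.69 + 0.461*0.56*0.31 + 0.6276*0.44*0.69 + 0.79518*0.44*0.31
        = 0.007728 + 0.080030 + 0.190539 + 0.108463 = 0.386760
Configurations with misconfigured router contribute 0.299002, so
  P(misconfigured router | latency alert) = 0.299002 / 0.386760 ≈ 0.773

Pr[misconfigured router | latency alert] ≈ 0.773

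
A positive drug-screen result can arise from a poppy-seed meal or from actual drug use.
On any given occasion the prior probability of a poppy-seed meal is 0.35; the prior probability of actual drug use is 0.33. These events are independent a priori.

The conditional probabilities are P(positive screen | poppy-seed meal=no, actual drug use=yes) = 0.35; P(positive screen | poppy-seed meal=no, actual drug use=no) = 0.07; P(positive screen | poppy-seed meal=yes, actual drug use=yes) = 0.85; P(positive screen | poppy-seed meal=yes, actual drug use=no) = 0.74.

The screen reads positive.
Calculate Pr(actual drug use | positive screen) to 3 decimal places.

P(positive screen) = 0.07×0.65×0.67 + 0.35×0.65×0.33 + 0.74×0.35×0.67 + 0.85×0.35×0.33 = 0.030485 + 0.075075 + 0.173530 + 0.098175 = 0.377265
The actual drug use-present share is 0.075075 + 0.098175 = 0.173250.
So P(actual drug use | positive screen) = 0.173250/0.377265 ≈ 0.459.

Pr(actual drug use | positive screen) ≈ 0.459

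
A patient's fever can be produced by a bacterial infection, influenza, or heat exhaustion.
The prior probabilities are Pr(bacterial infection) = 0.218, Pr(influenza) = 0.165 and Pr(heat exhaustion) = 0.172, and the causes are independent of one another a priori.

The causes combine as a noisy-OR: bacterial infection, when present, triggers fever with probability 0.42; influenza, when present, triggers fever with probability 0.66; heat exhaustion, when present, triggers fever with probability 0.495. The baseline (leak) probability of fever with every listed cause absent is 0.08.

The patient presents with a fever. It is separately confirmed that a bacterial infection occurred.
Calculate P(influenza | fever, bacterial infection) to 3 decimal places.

P(influenza | fever, bacterial infection) ≈ 0.244

Under noisy-OR, P(fever | causes) = 1 − (1−0.08)·∏(1−qᵢ) over the active causes.
P(fever | bacterial infection) = 0.4664*0.835*0.828 + 0.730532*0.835*0.172 + 0.818576*0.165*0.828 + 0.908381*0.165*0.172 = 0.322460 + 0.104919 + 0.111834 + 0.025780 = 0.564993
The influenza-present share is 0.111834 + 0.025780 = 0.137614.
P(influenza | fever, bacterial infection) = 0.137614 / 0.564993 ≈ 0.244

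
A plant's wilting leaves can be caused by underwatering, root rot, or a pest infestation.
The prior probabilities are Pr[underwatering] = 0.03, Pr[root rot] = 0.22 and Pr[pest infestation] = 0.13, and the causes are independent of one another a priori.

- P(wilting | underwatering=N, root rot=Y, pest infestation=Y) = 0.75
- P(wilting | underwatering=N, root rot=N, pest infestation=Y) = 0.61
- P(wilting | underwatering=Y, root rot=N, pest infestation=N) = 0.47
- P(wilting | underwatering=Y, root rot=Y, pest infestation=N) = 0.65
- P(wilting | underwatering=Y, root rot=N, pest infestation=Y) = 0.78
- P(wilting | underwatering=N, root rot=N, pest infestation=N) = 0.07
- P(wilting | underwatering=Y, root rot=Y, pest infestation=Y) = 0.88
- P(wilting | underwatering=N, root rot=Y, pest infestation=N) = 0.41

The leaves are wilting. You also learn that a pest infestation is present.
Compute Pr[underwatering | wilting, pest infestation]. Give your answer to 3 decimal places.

Pr[underwatering | wilting, pest infestation] ≈ 0.037

P(wilting | pest infestation) = 0.61·0.97·0.78 + 0.75·0.97·0.22 + 0.78·0.03·0.78 + 0.88·0.03·0.22 = 0.461526 + 0.160050 + 0.018252 + 0.005808 = 0.645636
Of this, 0.024060 comes from 0.018252 + 0.005808 (the underwatering=true cases).
P(underwatering | wilting, pest infestation) = 0.024060 / 0.645636 ≈ 0.037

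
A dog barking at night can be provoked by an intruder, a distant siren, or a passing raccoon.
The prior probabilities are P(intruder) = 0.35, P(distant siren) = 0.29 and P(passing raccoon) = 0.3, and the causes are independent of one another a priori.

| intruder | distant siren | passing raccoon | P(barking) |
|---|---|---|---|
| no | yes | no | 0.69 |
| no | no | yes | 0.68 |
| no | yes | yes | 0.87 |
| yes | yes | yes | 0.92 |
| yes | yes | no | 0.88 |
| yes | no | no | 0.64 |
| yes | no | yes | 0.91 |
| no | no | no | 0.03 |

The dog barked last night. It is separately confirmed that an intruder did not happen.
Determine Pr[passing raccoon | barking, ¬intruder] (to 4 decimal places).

For the numerator, keep only passing raccoon=true terms: 0.144840 + 0.075690 = 0.220530
The normalizing constant is 0.03×0.71×0.7 + 0.68×0.71×0.3 + 0.69×0.29×0.7 + 0.87×0.29×0.3 = 0.375510
P(passing raccoon | barking, ¬intruder) = 0.220530/0.375510 ≈ 0.5873

Pr[passing raccoon | barking, ¬intruder] ≈ 0.5873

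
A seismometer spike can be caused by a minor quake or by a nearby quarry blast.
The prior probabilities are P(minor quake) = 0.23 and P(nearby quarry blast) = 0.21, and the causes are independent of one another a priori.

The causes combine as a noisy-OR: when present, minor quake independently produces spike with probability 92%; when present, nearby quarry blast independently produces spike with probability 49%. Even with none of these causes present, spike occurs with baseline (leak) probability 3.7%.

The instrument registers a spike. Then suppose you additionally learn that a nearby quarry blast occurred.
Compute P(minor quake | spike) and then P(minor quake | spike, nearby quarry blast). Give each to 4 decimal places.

Under noisy-OR, P(spike | causes) = 1 − (1−0.037)·∏(1−qᵢ) over the active causes.
P(spike) = 0.037·0.77·0.79 + 0.50887·0.77·0.21 + 0.92296·0.23·0.79 + 0.96071·0.23·0.21 = 0.022507 + 0.082284 + 0.167702 + 0.046402 = 0.318895
Of this, 0.214104 comes from 0.167702 + 0.046402 (the minor quake=true cases).
So P(minor quake | spike) = 0.214104/0.318895 ≈ 0.6714.

Now condition on the additional information:
By total probability over both values of minor quake:
  P(spike | nearby quarry blast) = 0.50887*0.77 + 0.96071*0.23
        = 0.391830 + 0.220963 = 0.612793
The terms with minor quake present sum to 0.220963, so
  P(minor quake | spike, nearby quarry blast) = 0.220963 / 0.612793 ≈ 0.3606

P(minor quake | spike) ≈ 0.6714; P(minor quake | spike, nearby quarry blast) ≈ 0.3606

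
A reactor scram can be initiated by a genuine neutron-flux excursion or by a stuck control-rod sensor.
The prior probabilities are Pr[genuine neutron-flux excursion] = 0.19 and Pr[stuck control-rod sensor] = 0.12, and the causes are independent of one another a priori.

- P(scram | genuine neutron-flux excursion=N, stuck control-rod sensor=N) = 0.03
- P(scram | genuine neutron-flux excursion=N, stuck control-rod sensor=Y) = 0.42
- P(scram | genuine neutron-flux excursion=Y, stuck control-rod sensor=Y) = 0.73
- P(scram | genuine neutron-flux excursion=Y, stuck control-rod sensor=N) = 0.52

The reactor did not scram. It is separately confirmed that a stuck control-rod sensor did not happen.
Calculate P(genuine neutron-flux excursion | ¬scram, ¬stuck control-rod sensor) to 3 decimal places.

Enumerate both values of genuine neutron-flux excursion and weight by the priors:
  P(¬scram | ¬stuck control-rod sensor) = 0.97×0.81 + 0.48×0.19
        = 0.785700 + 0.091200 = 0.876900
Configurations with genuine neutron-flux excursion contribute 0.091200, so
  P(genuine neutron-flux excursion | ¬scram, ¬stuck control-rod sensor) = 0.091200 / 0.876900 ≈ 0.104

P(genuine neutron-flux excursion | ¬scram, ¬stuck control-rod sensor) ≈ 0.104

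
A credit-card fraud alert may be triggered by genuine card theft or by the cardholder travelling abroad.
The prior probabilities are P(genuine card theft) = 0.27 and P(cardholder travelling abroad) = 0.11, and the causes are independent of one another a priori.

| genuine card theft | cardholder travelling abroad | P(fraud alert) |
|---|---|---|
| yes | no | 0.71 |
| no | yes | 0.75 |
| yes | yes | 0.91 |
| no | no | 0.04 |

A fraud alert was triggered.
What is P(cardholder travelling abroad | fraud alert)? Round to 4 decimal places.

P(fraud alert) = 0.04*0.73*0.89 + 0.75*0.73*0.11 + 0.71*0.27*0.89 + 0.91*0.27*0.11 = 0.025988 + 0.060225 + 0.170613 + 0.027027 = 0.283853
Of this, 0.087252 comes from 0.060225 + 0.027027 (the cardholder travelling abroad=true cases).
So P(cardholder travelling abroad | fraud alert) = 0.087252/0.283853 ≈ 0.3074.

P(cardholder travelling abroad | fraud alert) ≈ 0.3074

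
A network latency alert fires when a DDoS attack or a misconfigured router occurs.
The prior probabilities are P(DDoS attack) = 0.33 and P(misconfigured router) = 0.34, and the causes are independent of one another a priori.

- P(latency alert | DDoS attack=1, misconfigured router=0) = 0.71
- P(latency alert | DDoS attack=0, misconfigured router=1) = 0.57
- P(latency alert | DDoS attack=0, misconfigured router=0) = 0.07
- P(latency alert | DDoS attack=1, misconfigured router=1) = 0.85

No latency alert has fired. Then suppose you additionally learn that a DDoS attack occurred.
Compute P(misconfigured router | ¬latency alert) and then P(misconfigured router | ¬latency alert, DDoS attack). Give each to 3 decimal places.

P(misconfigured router | ¬latency alert) ≈ 0.195; P(misconfigured router | ¬latency alert, DDoS attack) ≈ 0.210

Weight on misconfigured router=true, given the evidence: 0.097954 + 0.016830 = 0.114784
The normalizing constant is 0.93*0.67*0.66 + 0.43*0.67*0.34 + 0.29*0.33*0.66 + 0.15*0.33*0.34 = 0.589192
P(misconfigured router | ¬latency alert) = 0.114784/0.589192 ≈ 0.195

Now condition on the additional information:
P(¬latency alert | DDoS attack) = 0.29*0.66 + 0.15*0.34 = 0.191400 + 0.051000 = 0.242400
Restricting to configurations with misconfigured router present: 0.15*0.34 = 0.051000.
So P(misconfigured router | ¬latency alert, DDoS attack) = 0.051000/0.242400 ≈ 0.210.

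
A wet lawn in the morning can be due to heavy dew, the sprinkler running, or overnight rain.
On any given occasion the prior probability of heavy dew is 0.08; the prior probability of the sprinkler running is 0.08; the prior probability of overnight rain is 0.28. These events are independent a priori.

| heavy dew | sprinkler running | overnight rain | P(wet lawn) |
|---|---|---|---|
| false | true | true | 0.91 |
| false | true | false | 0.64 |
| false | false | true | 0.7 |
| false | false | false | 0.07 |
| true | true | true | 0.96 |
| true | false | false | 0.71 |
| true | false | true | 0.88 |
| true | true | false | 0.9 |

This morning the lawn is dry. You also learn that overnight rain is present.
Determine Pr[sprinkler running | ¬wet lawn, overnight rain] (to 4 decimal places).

Pr[sprinkler running | ¬wet lawn, overnight rain] ≈ 0.0255

Sum P(¬wet lawn|·) weighted by the priors over the 4 (heavy dew, sprinkler running) configurations:
  P(¬wet lawn | overnight rain) = 0.3*0.92*0.92 + 0.09*0.92*0.08 + 0.12*0.08*0.92 + 0.04*0.08*0.08
        = 0.253920 + 0.006624 + 0.008832 + 0.000256 = 0.269632
Keeping only the sprinkler running-present terms gives 0.006880, so
  P(sprinkler running | ¬wet lawn, overnight rain) = 0.006880 / 0.269632 ≈ 0.0255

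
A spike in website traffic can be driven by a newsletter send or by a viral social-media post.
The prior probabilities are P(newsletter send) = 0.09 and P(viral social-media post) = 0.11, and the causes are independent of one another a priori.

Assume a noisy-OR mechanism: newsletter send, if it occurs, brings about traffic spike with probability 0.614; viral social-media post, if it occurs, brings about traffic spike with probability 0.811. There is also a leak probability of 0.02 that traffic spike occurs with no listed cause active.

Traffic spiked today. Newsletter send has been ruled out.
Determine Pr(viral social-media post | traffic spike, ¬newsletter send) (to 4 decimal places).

Pr(viral social-media post | traffic spike, ¬newsletter send) ≈ 0.8343

Under noisy-OR, P(traffic spike | causes) = 1 − (1−0.02)·∏(1−qᵢ) over the active causes.
Enumerate both values of viral social-media post and weight by the priors:
  P(traffic spike | ¬newsletter send) = 0.02×0.89 + 0.81478×0.11
        = 0.017800 + 0.089626 = 0.107426
Keeping only the viral social-media post-present terms gives 0.089626, so
  P(viral social-media post | traffic spike, ¬newsletter send) = 0.089626 / 0.107426 ≈ 0.8343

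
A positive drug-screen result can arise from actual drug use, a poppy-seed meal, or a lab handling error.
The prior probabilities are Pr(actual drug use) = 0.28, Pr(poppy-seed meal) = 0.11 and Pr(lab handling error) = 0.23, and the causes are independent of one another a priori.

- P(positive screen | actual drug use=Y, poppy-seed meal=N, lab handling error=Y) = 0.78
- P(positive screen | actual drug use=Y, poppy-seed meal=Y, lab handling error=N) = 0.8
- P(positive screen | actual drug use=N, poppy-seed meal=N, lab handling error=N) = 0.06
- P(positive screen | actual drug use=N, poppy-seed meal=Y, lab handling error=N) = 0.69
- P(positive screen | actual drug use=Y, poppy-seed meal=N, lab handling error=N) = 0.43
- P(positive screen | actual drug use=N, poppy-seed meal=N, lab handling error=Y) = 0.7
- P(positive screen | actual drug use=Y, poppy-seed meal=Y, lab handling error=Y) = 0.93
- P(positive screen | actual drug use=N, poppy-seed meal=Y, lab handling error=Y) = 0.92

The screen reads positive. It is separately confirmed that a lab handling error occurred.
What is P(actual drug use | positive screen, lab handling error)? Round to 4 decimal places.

P(actual drug use | positive screen, lab handling error) ≈ 0.2996

P(positive screen | lab handling error) = 0.7*0.72*0.89 + 0.92*0.72*0.11 + 0.78*0.28*0.89 + 0.93*0.28*0.11 = 0.448560 + 0.072864 + 0.194376 + 0.028644 = 0.744444
Of this, 0.223020 comes from 0.194376 + 0.028644 (the actual drug use=true cases).
So P(actual drug use | positive screen, lab handling error) = 0.223020/0.744444 ≈ 0.2996.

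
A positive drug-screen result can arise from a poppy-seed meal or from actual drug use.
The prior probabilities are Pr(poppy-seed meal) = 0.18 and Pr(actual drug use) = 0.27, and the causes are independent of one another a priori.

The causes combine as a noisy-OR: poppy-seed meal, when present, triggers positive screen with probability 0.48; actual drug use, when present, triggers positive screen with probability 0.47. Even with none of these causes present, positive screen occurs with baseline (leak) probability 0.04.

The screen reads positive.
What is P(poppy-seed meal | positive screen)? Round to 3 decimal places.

P(poppy-seed meal | positive screen) ≈ 0.434

Under noisy-OR, P(positive screen | causes) = 1 − (1−0.04)·∏(1−qᵢ) over the active causes.
P(positive screen) = 0.04×0.82×0.73 + 0.4912×0.82×0.27 + 0.5008×0.18×0.73 + 0.735424×0.18×0.27 = 0.023944 + 0.108752 + 0.065805 + 0.035742 = 0.234243
Of this, 0.101547 comes from 0.065805 + 0.035742 (the poppy-seed meal=true cases).
P(poppy-seed meal | positive screen) = 0.101547 / 0.234243 ≈ 0.434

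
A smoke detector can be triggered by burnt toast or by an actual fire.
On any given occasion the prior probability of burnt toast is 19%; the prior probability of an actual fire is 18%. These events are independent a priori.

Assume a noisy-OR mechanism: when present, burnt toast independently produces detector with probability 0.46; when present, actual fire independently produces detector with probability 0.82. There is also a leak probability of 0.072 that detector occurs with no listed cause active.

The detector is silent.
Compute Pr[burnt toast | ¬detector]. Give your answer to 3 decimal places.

Under noisy-OR, P(detector | causes) = 1 − (1−0.072)·∏(1−qᵢ) over the active causes.
P(¬detector) = 0.928×0.81×0.82 + 0.16704×0.81×0.18 + 0.50112×0.19×0.82 + 0.090202×0.19×0.18 = 0.616378 + 0.024354 + 0.078074 + 0.003085 = 0.721891
Restricting to configurations with burnt toast present: 0.078074 + 0.003085 = 0.081159.
Hence the posterior is 0.081159/0.721891 ≈ 0.112.

Pr[burnt toast | ¬detector] ≈ 0.112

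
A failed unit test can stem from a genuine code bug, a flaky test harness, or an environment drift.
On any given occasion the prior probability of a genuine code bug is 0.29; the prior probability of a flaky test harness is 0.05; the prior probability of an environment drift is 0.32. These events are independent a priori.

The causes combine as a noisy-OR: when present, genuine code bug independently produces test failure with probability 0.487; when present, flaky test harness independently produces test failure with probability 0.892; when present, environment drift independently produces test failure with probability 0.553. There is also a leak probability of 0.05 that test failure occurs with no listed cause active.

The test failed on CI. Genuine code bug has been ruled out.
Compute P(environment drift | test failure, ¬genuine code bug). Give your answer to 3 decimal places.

P(environment drift | test failure, ¬genuine code bug) ≈ 0.752

Under noisy-OR, P(test failure | causes) = 1 − (1−0.05)·∏(1−qᵢ) over the active causes.
Enumerate the 4 (flaky test harness, environment drift) configurations and weight by the priors:
  P(test failure | ¬genuine code bug) = 0.05·0.95·0.68 + 0.57535·0.95·0.32 + 0.8974·0.05·0.68 + 0.954138·0.05·0.32
        = 0.032300 + 0.174906 + 0.030512 + 0.015266 = 0.252984
Keeping only the environment drift-present terms gives 0.190172, so
  P(environment drift | test failure, ¬genuine code bug) = 0.190172 / 0.252984 ≈ 0.752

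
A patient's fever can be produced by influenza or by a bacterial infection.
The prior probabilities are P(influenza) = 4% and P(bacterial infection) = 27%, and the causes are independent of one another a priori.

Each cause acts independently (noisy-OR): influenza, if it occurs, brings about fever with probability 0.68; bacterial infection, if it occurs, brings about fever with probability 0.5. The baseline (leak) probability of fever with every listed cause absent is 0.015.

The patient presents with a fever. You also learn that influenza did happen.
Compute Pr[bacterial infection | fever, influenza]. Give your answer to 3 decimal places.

Pr[bacterial infection | fever, influenza] ≈ 0.313

Under noisy-OR, P(fever | causes) = 1 − (1−0.015)·∏(1−qᵢ) over the active causes.
P(fever | influenza) = 0.6848*0.73 + 0.8424*0.27 = 0.499904 + 0.227448 = 0.727352
Restricting to configurations with bacterial infection present: 0.8424*0.27 = 0.227448.
So P(bacterial infection | fever, influenza) = 0.227448/0.727352 ≈ 0.313.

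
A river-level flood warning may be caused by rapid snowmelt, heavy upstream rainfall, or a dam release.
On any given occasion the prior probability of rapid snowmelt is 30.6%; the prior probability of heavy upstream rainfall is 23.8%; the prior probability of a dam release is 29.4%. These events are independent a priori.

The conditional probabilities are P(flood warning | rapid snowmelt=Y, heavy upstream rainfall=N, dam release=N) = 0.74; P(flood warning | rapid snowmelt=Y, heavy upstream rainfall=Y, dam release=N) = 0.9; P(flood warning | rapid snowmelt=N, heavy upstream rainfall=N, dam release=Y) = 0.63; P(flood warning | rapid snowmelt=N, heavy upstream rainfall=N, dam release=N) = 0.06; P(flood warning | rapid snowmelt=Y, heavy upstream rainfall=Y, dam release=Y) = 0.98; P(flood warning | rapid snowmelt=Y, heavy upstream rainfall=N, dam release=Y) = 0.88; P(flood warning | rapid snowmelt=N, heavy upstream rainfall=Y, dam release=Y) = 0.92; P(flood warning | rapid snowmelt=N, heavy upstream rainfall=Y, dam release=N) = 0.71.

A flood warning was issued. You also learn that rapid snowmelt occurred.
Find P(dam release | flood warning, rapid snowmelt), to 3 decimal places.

P(flood warning | rapid snowmelt) = 0.74*0.762*0.706 + 0.88*0.762*0.294 + 0.9*0.238*0.706 + 0.98*0.238*0.294 = 0.398099 + 0.197145 + 0.151225 + 0.068573 = 0.815042
Restricting to configurations with dam release present: 0.197145 + 0.068573 = 0.265718.
So P(dam release | flood warning, rapid snowmelt) = 0.265718/0.815042 ≈ 0.326.

P(dam release | flood warning, rapid snowmelt) ≈ 0.326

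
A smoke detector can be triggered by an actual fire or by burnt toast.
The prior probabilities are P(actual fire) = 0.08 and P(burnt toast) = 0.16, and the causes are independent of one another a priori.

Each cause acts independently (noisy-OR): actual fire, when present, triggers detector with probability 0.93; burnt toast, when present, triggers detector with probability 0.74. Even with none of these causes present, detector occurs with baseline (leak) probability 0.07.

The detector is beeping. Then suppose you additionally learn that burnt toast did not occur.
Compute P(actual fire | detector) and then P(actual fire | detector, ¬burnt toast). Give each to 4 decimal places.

P(actual fire | detector) ≈ 0.3128; P(actual fire | detector, ¬burnt toast) ≈ 0.5373

Under noisy-OR, P(detector | causes) = 1 − (1−0.07)·∏(1−qᵢ) over the active causes.
Sum P(detector|·) weighted by the priors over the 4 (actual fire, burnt toast) configurations:
  P(detector) = 0.07*0.92*0.84 + 0.7582*0.92*0.16 + 0.9349*0.08*0.84 + 0.983074*0.08*0.16
        = 0.054096 + 0.111607 + 0.062825 + 0.012583 = 0.241111
Configurations with actual fire contribute 0.075408, so
  P(actual fire | detector) = 0.075408 / 0.241111 ≈ 0.3128

Now also conditioning on burnt toast≠true:
Numerator (weight on configurations with actual fire): 0.9349·0.08 = 0.074792
Denominator P(detector | ¬burnt toast): 0.07·0.92 + 0.9349·0.08 = 0.139192
P(actual fire | detector, ¬burnt toast) = 0.074792/0.139192 ≈ 0.5373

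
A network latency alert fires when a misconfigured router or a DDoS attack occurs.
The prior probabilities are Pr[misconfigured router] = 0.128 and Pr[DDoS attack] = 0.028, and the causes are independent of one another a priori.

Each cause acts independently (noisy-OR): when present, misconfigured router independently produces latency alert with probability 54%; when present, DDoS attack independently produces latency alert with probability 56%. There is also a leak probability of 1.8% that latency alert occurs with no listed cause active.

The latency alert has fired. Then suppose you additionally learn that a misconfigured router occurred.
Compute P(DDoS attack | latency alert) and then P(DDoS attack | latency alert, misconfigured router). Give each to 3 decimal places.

Under noisy-OR, P(latency alert | causes) = 1 − (1−0.018)·∏(1−qᵢ) over the active causes.
Sum P(latency alert|·) weighted by the priors over the 4 (misconfigured router, DDoS attack) configurations:
  P(latency alert) = 0.018·0.872·0.972 + 0.56792·0.872·0.028 + 0.54828·0.128·0.972 + 0.801243·0.128·0.028
        = 0.015257 + 0.013866 + 0.068215 + 0.002872 = 0.100210
Configurations with DDoS attack contribute 0.016738, so
  P(DDoS attack | latency alert) = 0.016738 / 0.100210 ≈ 0.167

Now condition on the additional information:
P(latency alert | misconfigured router) = 0.54828·0.972 + 0.801243·0.028 = 0.532928 + 0.022435 = 0.555363
The DDoS attack-present share is 0.801243·0.028 = 0.022435.
P(DDoS attack | latency alert, misconfigured router) = 0.022435 / 0.555363 ≈ 0.040
This is intercausal reasoning (explaining away): once misconfigured router accounts for the latency alert, DDoS attack becomes less likely.

P(DDoS attack | latency alert) ≈ 0.167; P(DDoS attack | latency alert, misconfigured router) ≈ 0.040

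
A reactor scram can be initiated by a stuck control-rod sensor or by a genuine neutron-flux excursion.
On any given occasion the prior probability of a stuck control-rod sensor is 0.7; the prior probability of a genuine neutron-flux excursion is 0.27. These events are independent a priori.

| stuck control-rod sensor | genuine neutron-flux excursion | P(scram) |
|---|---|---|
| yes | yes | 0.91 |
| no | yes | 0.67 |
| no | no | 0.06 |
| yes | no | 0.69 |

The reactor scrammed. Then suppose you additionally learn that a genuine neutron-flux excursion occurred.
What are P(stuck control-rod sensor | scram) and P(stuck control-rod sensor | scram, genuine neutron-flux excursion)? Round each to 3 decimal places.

P(scram) = 0.06×0.3×0.73 + 0.67×0.3×0.27 + 0.69×0.7×0.73 + 0.91×0.7×0.27 = 0.013140 + 0.054270 + 0.352590 + 0.171990 = 0.591990
The stuck control-rod sensor-present share is 0.352590 + 0.171990 = 0.524580.
P(stuck control-rod sensor | scram) = 0.524580 / 0.591990 ≈ 0.886

Now condition on the additional information:
For the numerator, keep only stuck control-rod sensor=true terms: 0.91×0.7 = 0.637000
Denominator P(scram | genuine neutron-flux excursion): 0.67×0.3 + 0.91×0.7 = 0.838000
P(stuck control-rod sensor | scram, genuine neutron-flux excursion) = 0.637000/0.838000 ≈ 0.760
— genuine neutron-flux excursion explains away the evidence for stuck control-rod sensor.

P(stuck control-rod sensor | scram) ≈ 0.886; P(stuck control-rod sensor | scram, genuine neutron-flux excursion) ≈ 0.760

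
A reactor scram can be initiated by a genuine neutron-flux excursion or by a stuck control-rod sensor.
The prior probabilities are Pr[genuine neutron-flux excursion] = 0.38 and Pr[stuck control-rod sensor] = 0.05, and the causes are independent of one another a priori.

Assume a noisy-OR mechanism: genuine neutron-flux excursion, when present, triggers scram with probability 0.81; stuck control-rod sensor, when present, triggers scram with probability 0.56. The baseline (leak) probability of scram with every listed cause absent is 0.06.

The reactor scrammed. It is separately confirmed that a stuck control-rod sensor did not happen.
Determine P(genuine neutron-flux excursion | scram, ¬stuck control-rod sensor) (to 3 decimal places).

P(genuine neutron-flux excursion | scram, ¬stuck control-rod sensor) ≈ 0.894

Under noisy-OR, P(scram | causes) = 1 − (1−0.06)·∏(1−qᵢ) over the active causes.
By total probability over both values of genuine neutron-flux excursion:
  P(scram | ¬stuck control-rod sensor) = 0.06*0.62 + 0.8214*0.38
        = 0.037200 + 0.312132 = 0.349332
The terms with genuine neutron-flux excursion present sum to 0.312132, so
  P(genuine neutron-flux excursion | scram, ¬stuck control-rod sensor) = 0.312132 / 0.349332 ≈ 0.894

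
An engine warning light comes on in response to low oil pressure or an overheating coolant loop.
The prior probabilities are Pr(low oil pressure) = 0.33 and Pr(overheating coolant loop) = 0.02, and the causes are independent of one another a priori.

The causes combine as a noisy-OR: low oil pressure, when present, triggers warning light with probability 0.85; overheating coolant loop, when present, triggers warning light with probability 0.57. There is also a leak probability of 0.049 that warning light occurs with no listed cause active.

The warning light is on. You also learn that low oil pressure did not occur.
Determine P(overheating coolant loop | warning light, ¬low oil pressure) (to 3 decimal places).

Under noisy-OR, P(warning light | causes) = 1 − (1−0.049)·∏(1−qᵢ) over the active causes.
For the numerator, keep only overheating coolant loop=true terms: 0.59107*0.02 = 0.011821
Normalizer over all consistent configurations: 0.049*0.98 + 0.59107*0.02 = 0.059841
P(overheating coolant loop | warning light, ¬low oil pressure) = 0.011821/0.059841 ≈ 0.198

P(overheating coolant loop | warning light, ¬low oil pressure) ≈ 0.198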